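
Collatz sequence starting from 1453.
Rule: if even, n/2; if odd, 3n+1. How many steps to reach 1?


1453 → 4360 → 2180 → 1090 → 545 → 1636 → 818 → 409 → 1228 → 614 → 307 → 922 → 461 → 1384 → 692 → 346 → 173 → 520 → 260 → 130 → 65 → 196 → 98 → 49 → 148 → 74 → 37 → 112 → 56 → 28 → 14 → 7 → 22 → 11 → 34 → 17 → 52 → 26 → 13 → 40 → 20 → 10 → 5 → 16 → 8 → 4 → 2 → 1
Total steps = 47

47 steps


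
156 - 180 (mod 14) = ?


156 - 180 = -24
-24 mod 14 = 4


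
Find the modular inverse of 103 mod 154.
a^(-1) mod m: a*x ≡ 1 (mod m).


Use the extended Euclidean algorithm on (154, 103); each row r = 154*s + 103*t:
r=154, s=1, t=0
r=103, s=0, t=1
q=1: r=51, s=1, t=-1   [154*(1) + 103*(-1) = 51]
q=2: r=1, s=-2, t=3   [154*(-2) + 103*(3) = 1]
q=51: r=0, s=103, t=-154   [154*(103) + 103*(-154) = 0]
GCD = 1 with t = 3, so 103*(3) ≡ 1 (mod 154)
Inverse = 3 mod 154 = 3
Check: 103 * 3 = 309 ≡ 1 (mod 154)

103^(-1) ≡ 3 (mod 154)


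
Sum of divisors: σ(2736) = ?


Divisors of 2736: 1, 2, 3, 4, 6, 8, 9, 12, 16, 18, 19, 24, 36, 38, 48, 57, 72, 76, 114, 144, 152, 171, 228, 304, 342, 456, 684, 912, 1368, 2736
Sum = 1 + 2 + 3 + 4 + 6 + 8 + 9 + 12 + 16 + 18 + 19 + 24 + 36 + 38 + 48 + 57 + 72 + 76 + 114 + 144 + 152 + 171 + 228 + 304 + 342 + 456 + 684 + 912 + 1368 + 2736 = 8060

σ(2736) = 8060


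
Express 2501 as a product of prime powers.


2501 / 41 = 61
61 / 61 = 1
2501 = 41 × 61


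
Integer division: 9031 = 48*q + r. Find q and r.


9031 = 48 * 188 + 7
Check: 9024 + 7 = 9031

q = 188, r = 7


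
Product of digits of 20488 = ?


2 × 0 × 4 × 8 × 8 = 0


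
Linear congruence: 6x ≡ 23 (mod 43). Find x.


GCD(6, 43) = 1, unique solution
a^(-1) mod 43 = 36
x = 36 * 23 mod 43 = 11

x ≡ 11 (mod 43)


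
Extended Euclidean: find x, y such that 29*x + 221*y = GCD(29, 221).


Tabular extended Euclidean (each row: r = 29*s + 221*t):
r=29, s=1, t=0
r=221, s=0, t=1
q=0: r=29, s=1, t=0   [29*(1) + 221*(0) = 29]
q=7: r=18, s=-7, t=1   [29*(-7) + 221*(1) = 18]
q=1: r=11, s=8, t=-1   [29*(8) + 221*(-1) = 11]
q=1: r=7, s=-15, t=2   [29*(-15) + 221*(2) = 7]
q=1: r=4, s=23, t=-3   [29*(23) + 221*(-3) = 4]
q=1: r=3, s=-38, t=5   [29*(-38) + 221*(5) = 3]
q=1: r=1, s=61, t=-8   [29*(61) + 221*(-8) = 1]
q=3: r=0, s=-221, t=29   [29*(-221) + 221*(29) = 0]
GCD = 1; from the row with r=1: x=61, y=-8
Check: 29*(61) + 221*(-8) = 1769 - 1768 = 1

GCD = 1, x = 61, y = -8


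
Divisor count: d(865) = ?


865 = 5^1 × 173^1
d(865) = (1+1) × (1+1) = 4

4 divisors


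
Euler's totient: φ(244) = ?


244 = 2^2 × 61
Prime factors: 2, 61
φ(244) = 244 × (1-1/2) × (1-1/61)
= 244 × 1/2 × 60/61 = 120

φ(244) = 120


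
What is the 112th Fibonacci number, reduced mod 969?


F(k) mod 969 for k=1..112:
1, 1, 2, 3, 5, 8, 13, 21, 34, 55, 89, 144, 233, 377, 610, 18, 628, 646, 305, 951, 287, 269, 556, 825, 412, 268, 680, 948, 659, 638, 328, 966, 325, 322, 647, 0, 647, 647, 325, 3, 328, 331, 659, 21, 680, 701, 412, 144, 556, 700, 287, 18, 305, 323, 628, 951, 610, 592, 233, 825, 89, 914, 34, 948, 13, 961, 5, 966, 2, 968, 1, 0, 1, 1, 2, 3, 5, 8, 13, 21, 34, 55, 89, 144, 233, 377, 610, 18, 628, 646, 305, 951, 287, 269, 556, 825, 412, 268, 680, 948, 659, 638, 328, 966, 325, 322, 647, 0, 647, 647, 325, 3
F(112) mod 969 = 3


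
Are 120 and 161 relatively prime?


Euclidean algorithm:
161 = 1 * 120 + 41
120 = 2 * 41 + 38
41 = 1 * 38 + 3
38 = 12 * 3 + 2
3 = 1 * 2 + 1
2 = 2 * 1 + 0
GCD(120, 161) = 1

Yes, coprime (GCD = 1)


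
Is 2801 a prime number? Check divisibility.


Check divisors up to sqrt(2801) = 52.9245
No divisors found.
2801 is prime.

Yes, 2801 is prime


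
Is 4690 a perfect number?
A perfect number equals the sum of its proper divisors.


Proper divisors of 4690: 1, 2, 5, 7, 10, 14, 35, 67, 70, 134, 335, 469, 670, 938, 2345
Sum = 1 + 2 + 5 + 7 + 10 + 14 + 35 + 67 + 70 + 134 + 335 + 469 + 670 + 938 + 2345 = 5102

No, 4690 is not perfect (5102 ≠ 4690)


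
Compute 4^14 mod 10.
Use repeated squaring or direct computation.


4^1 mod 10 = 4
4^2 mod 10 = 6
4^3 mod 10 = 4
4^4 mod 10 = 6
4^5 mod 10 = 4
4^6 mod 10 = 6
4^7 mod 10 = 4
4^8 mod 10 = 6
4^9 mod 10 = 4
4^10 mod 10 = 6
4^11 mod 10 = 4
4^12 mod 10 = 6
4^13 mod 10 = 4
4^14 mod 10 = 6


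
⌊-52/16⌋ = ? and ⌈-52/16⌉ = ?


-52/16 = -3.2500
floor = -4
ceil = -3

floor = -4, ceil = -3


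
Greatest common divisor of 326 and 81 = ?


326 = 4 * 81 + 2
81 = 40 * 2 + 1
2 = 2 * 1 + 0
GCD = 1


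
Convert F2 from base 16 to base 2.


F2 (base 16) = 242 (decimal)
242 (decimal) = 11110010 (base 2)


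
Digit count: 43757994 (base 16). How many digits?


43757994 in base 16 = 29BB1AA
Number of digits = 7

7 digits (base 16)


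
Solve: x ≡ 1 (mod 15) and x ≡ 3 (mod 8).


M = 15*8 = 120
M1 = M/15 = 8, M2 = M/8 = 15
M1^(-1) mod 15 = 2, M2^(-1) mod 8 = 7
x = 1*8*2 + 3*15*7 = 331
331 mod 120 = 91
Check: 91 mod 15 = 1 ✓, 91 mod 8 = 3 ✓

x ≡ 91 (mod 120)


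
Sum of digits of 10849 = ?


1 + 0 + 8 + 4 + 9 = 22


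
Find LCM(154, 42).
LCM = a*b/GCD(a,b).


GCD(154, 42) = 14
LCM = 154*42/14 = 6468/14 = 462

LCM = 462


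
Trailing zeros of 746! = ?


floor(746/5) = 149
floor(746/25) = 29
floor(746/125) = 5
floor(746/625) = 1
Total = 184

184 trailing zeros


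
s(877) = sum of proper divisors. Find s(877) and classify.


Proper divisors: 1
Sum = 1 = 1
1 < 877 → deficient

s(877) = 1 (deficient)


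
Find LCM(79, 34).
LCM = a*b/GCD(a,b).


GCD(79, 34) = 1
LCM = 79*34/1 = 2686/1 = 2686

LCM = 2686


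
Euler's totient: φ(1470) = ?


1470 = 2 × 3 × 5 × 7^2
Prime factors: 2, 3, 5, 7
φ(1470) = 1470 × (1-1/2) × (1-1/3) × (1-1/5) × (1-1/7)
= 1470 × 1/2 × 2/3 × 4/5 × 6/7 = 336

φ(1470) = 336


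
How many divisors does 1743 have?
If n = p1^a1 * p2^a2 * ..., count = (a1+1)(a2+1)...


1743 = 3^1 × 7^1 × 83^1
d(1743) = (1+1) × (1+1) × (1+1) = 8

8 divisors


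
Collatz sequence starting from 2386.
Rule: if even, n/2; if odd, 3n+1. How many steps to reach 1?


2386 → 1193 → 3580 → 1790 → 895 → 2686 → 1343 → 4030 → 2015 → 6046 → 3023 → 9070 → 4535 → 13606 → 6803 → 20410 → 10205 → 30616 → 15308 → 7654 → 3827 → 11482 → 5741 → 17224 → 8612 → 4306 → 2153 → 6460 → 3230 → 1615 → 4846 → 2423 → 7270 → 3635 → 10906 → 5453 → 16360 → 8180 → 4090 → 2045 → 6136 → 3068 → 1534 → 767 → 2302 → 1151 → 3454 → 1727 → 5182 → 2591 → 7774 → 3887 → 11662 → 5831 → 17494 → 8747 → 26242 → 13121 → 39364 → 19682 → 9841 → 29524 → 14762 → 7381 → 22144 → 11072 → 5536 → 2768 → 1384 → 692 → 346 → 173 → 520 → 260 → 130 → 65 → 196 → 98 → 49 → 148 → 74 → 37 → 112 → 56 → 28 → 14 → 7 → 22 → 11 → 34 → 17 → 52 → 26 → 13 → 40 → 20 → 10 → 5 → 16 → 8 → 4 → 2 → 1
Total steps = 102

102 steps


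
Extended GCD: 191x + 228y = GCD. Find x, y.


Tabular extended Euclidean (each row: r = 191*s + 228*t):
r=191, s=1, t=0
r=228, s=0, t=1
q=0: r=191, s=1, t=0   [191*(1) + 228*(0) = 191]
q=1: r=37, s=-1, t=1   [191*(-1) + 228*(1) = 37]
q=5: r=6, s=6, t=-5   [191*(6) + 228*(-5) = 6]
q=6: r=1, s=-37, t=31   [191*(-37) + 228*(31) = 1]
q=6: r=0, s=228, t=-191   [191*(228) + 228*(-191) = 0]
GCD = 1; from the row with r=1: x=-37, y=31
Check: 191*(-37) + 228*(31) = -7067 + 7068 = 1

GCD = 1, x = -37, y = 31


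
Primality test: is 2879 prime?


Check divisors up to sqrt(2879) = 53.6563
No divisors found.
2879 is prime.

Yes, 2879 is prime


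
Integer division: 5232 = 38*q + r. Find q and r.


5232 = 38 * 137 + 26
Check: 5206 + 26 = 5232

q = 137, r = 26


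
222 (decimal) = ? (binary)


222 (base 10) = 222 (decimal)
222 (decimal) = 11011110 (base 2)


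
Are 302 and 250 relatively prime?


Euclidean algorithm:
302 = 1 * 250 + 52
250 = 4 * 52 + 42
52 = 1 * 42 + 10
42 = 4 * 10 + 2
10 = 5 * 2 + 0
GCD(302, 250) = 2

No, not coprime (GCD = 2)


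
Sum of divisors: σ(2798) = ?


Divisors of 2798: 1, 2, 1399, 2798
Sum = 1 + 2 + 1399 + 2798 = 4200

σ(2798) = 4200


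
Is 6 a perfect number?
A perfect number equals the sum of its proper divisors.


Proper divisors of 6: 1, 2, 3
Sum = 1 + 2 + 3 = 6

Yes, 6 is perfect (6 = 6)


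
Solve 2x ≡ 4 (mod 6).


GCD(2, 6) = 2 divides 4
Divide: 1x ≡ 2 (mod 3)
x ≡ 2 (mod 3)


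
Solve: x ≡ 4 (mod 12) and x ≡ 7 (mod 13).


M = 12*13 = 156
M1 = M/12 = 13, M2 = M/13 = 12
M1^(-1) mod 12 = 1, M2^(-1) mod 13 = 12
x = 4*13*1 + 7*12*12 = 1060
1060 mod 156 = 124
Check: 124 mod 12 = 4 ✓, 124 mod 13 = 7 ✓

x ≡ 124 (mod 156)


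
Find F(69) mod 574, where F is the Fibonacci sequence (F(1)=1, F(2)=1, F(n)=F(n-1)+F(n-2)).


F(k) mod 574 for k=1..69:
1, 1, 2, 3, 5, 8, 13, 21, 34, 55, 89, 144, 233, 377, 36, 413, 449, 288, 163, 451, 40, 491, 531, 448, 405, 279, 110, 389, 499, 314, 239, 553, 218, 197, 415, 38, 453, 491, 370, 287, 83, 370, 453, 249, 128, 377, 505, 308, 239, 547, 212, 185, 397, 8, 405, 413, 244, 83, 327, 410, 163, 573, 162, 161, 323, 484, 233, 143, 376
F(69) mod 574 = 376


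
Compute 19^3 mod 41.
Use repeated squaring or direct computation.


19^1 mod 41 = 19
19^2 mod 41 = 33
19^3 mod 41 = 12


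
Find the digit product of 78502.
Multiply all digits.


7 × 8 × 5 × 0 × 2 = 0


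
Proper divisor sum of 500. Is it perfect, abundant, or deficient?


Proper divisors: 1, 2, 4, 5, 10, 20, 25, 50, 100, 125, 250
Sum = 1 + 2 + 4 + 5 + 10 + 20 + 25 + 50 + 100 + 125 + 250 = 592
592 > 500 → abundant

s(500) = 592 (abundant)


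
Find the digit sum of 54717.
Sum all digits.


5 + 4 + 7 + 1 + 7 = 24


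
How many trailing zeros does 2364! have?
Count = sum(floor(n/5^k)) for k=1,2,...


floor(2364/5) = 472
floor(2364/25) = 94
floor(2364/125) = 18
floor(2364/625) = 3
Total = 587

587 trailing zeros


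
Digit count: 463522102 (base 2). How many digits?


463522102 in base 2 = 11011101000001100100100110110
Number of digits = 29

29 digits (base 2)


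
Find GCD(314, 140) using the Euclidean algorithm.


314 = 2 * 140 + 34
140 = 4 * 34 + 4
34 = 8 * 4 + 2
4 = 2 * 2 + 0
GCD = 2


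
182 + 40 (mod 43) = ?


182 + 40 = 222
222 mod 43 = 7


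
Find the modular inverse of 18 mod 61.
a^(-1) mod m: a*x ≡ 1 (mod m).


Use the extended Euclidean algorithm on (61, 18); each row r = 61*s + 18*t:
r=61, s=1, t=0
r=18, s=0, t=1
q=3: r=7, s=1, t=-3   [61*(1) + 18*(-3) = 7]
q=2: r=4, s=-2, t=7   [61*(-2) + 18*(7) = 4]
q=1: r=3, s=3, t=-10   [61*(3) + 18*(-10) = 3]
q=1: r=1, s=-5, t=17   [61*(-5) + 18*(17) = 1]
q=3: r=0, s=18, t=-61   [61*(18) + 18*(-61) = 0]
GCD = 1 with t = 17, so 18*(17) ≡ 1 (mod 61)
Inverse = 17 mod 61 = 17
Check: 18 * 17 = 306 ≡ 1 (mod 61)

18^(-1) ≡ 17 (mod 61)


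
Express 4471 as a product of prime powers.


4471 / 17 = 263
263 / 263 = 1
4471 = 17 × 263


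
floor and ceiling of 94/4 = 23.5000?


94/4 = 23.5000
floor = 23
ceil = 24

floor = 23, ceil = 24


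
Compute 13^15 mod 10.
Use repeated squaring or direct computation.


13^1 mod 10 = 3
13^2 mod 10 = 9
13^3 mod 10 = 7
13^4 mod 10 = 1
13^5 mod 10 = 3
13^6 mod 10 = 9
13^7 mod 10 = 7
13^8 mod 10 = 1
13^9 mod 10 = 3
13^10 mod 10 = 9
13^11 mod 10 = 7
13^12 mod 10 = 1
13^13 mod 10 = 3
13^14 mod 10 = 9
13^15 mod 10 = 7


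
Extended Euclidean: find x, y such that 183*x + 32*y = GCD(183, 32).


Tabular extended Euclidean (each row: r = 183*s + 32*t):
r=183, s=1, t=0
r=32, s=0, t=1
q=5: r=23, s=1, t=-5   [183*(1) + 32*(-5) = 23]
q=1: r=9, s=-1, t=6   [183*(-1) + 32*(6) = 9]
q=2: r=5, s=3, t=-17   [183*(3) + 32*(-17) = 5]
q=1: r=4, s=-4, t=23   [183*(-4) + 32*(23) = 4]
q=1: r=1, s=7, t=-40   [183*(7) + 32*(-40) = 1]
q=4: r=0, s=-32, t=183   [183*(-32) + 32*(183) = 0]
GCD = 1; from the row with r=1: x=7, y=-40
Check: 183*(7) + 32*(-40) = 1281 - 1280 = 1

GCD = 1, x = 7, y = -40


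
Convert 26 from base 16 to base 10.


26 (base 16) = 38 (decimal)
38 (decimal) = 38 (base 10)


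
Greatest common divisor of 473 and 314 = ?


473 = 1 * 314 + 159
314 = 1 * 159 + 155
159 = 1 * 155 + 4
155 = 38 * 4 + 3
4 = 1 * 3 + 1
3 = 3 * 1 + 0
GCD = 1


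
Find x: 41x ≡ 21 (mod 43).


GCD(41, 43) = 1, unique solution
a^(-1) mod 43 = 21
x = 21 * 21 mod 43 = 11

x ≡ 11 (mod 43)


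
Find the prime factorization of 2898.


2898 / 2 = 1449
1449 / 3 = 483
483 / 3 = 161
161 / 7 = 23
23 / 23 = 1
2898 = 2 × 3^2 × 7 × 23


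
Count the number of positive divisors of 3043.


3043 = 17^1 × 179^1
d(3043) = (1+1) × (1+1) = 4

4 divisors


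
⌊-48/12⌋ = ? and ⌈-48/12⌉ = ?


-48/12 = -4.0000
floor = -4
ceil = -4

floor = -4, ceil = -4


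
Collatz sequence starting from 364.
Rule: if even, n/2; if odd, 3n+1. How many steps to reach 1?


364 → 182 → 91 → 274 → 137 → 412 → 206 → 103 → 310 → 155 → 466 → 233 → 700 → 350 → 175 → 526 → 263 → 790 → 395 → 1186 → 593 → 1780 → 890 → 445 → 1336 → 668 → 334 → 167 → 502 → 251 → 754 → 377 → 1132 → 566 → 283 → 850 → 425 → 1276 → 638 → 319 → 958 → 479 → 1438 → 719 → 2158 → 1079 → 3238 → 1619 → 4858 → 2429 → 7288 → 3644 → 1822 → 911 → 2734 → 1367 → 4102 → 2051 → 6154 → 3077 → 9232 → 4616 → 2308 → 1154 → 577 → 1732 → 866 → 433 → 1300 → 650 → 325 → 976 → 488 → 244 → 122 → 61 → 184 → 92 → 46 → 23 → 70 → 35 → 106 → 53 → 160 → 80 → 40 → 20 → 10 → 5 → 16 → 8 → 4 → 2 → 1
Total steps = 94

94 steps


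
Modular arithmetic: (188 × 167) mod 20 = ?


188 × 167 = 31396
31396 mod 20 = 16


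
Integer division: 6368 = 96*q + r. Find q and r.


6368 = 96 * 66 + 32
Check: 6336 + 32 = 6368

q = 66, r = 32


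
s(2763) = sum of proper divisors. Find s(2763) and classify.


Proper divisors: 1, 3, 9, 307, 921
Sum = 1 + 3 + 9 + 307 + 921 = 1241
1241 < 2763 → deficient

s(2763) = 1241 (deficient)


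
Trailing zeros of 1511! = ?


floor(1511/5) = 302
floor(1511/25) = 60
floor(1511/125) = 12
floor(1511/625) = 2
Total = 376

376 trailing zeros


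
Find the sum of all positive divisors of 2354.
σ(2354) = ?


Divisors of 2354: 1, 2, 11, 22, 107, 214, 1177, 2354
Sum = 1 + 2 + 11 + 22 + 107 + 214 + 1177 + 2354 = 3888

σ(2354) = 3888


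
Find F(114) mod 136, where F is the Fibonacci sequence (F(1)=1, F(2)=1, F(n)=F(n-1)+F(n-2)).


F(k) mod 136 for k=1..114:
1, 1, 2, 3, 5, 8, 13, 21, 34, 55, 89, 8, 97, 105, 66, 35, 101, 0, 101, 101, 66, 31, 97, 128, 89, 81, 34, 115, 13, 128, 5, 133, 2, 135, 1, 0, 1, 1, 2, 3, 5, 8, 13, 21, 34, 55, 89, 8, 97, 105, 66, 35, 101, 0, 101, 101, 66, 31, 97, 128, 89, 81, 34, 115, 13, 128, 5, 133, 2, 135, 1, 0, 1, 1, 2, 3, 5, 8, 13, 21, 34, 55, 89, 8, 97, 105, 66, 35, 101, 0, 101, 101, 66, 31, 97, 128, 89, 81, 34, 115, 13, 128, 5, 133, 2, 135, 1, 0, 1, 1, 2, 3, 5, 8
F(114) mod 136 = 8


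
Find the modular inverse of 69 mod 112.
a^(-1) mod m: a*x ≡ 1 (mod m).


Use the extended Euclidean algorithm on (112, 69); each row r = 112*s + 69*t:
r=112, s=1, t=0
r=69, s=0, t=1
q=1: r=43, s=1, t=-1   [112*(1) + 69*(-1) = 43]
q=1: r=26, s=-1, t=2   [112*(-1) + 69*(2) = 26]
q=1: r=17, s=2, t=-3   [112*(2) + 69*(-3) = 17]
q=1: r=9, s=-3, t=5   [112*(-3) + 69*(5) = 9]
q=1: r=8, s=5, t=-8   [112*(5) + 69*(-8) = 8]
q=1: r=1, s=-8, t=13   [112*(-8) + 69*(13) = 1]
q=8: r=0, s=69, t=-112   [112*(69) + 69*(-112) = 0]
GCD = 1 with t = 13, so 69*(13) ≡ 1 (mod 112)
Inverse = 13 mod 112 = 13
Check: 69 * 13 = 897 ≡ 1 (mod 112)

69^(-1) ≡ 13 (mod 112)


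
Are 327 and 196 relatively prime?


Euclidean algorithm:
327 = 1 * 196 + 131
196 = 1 * 131 + 65
131 = 2 * 65 + 1
65 = 65 * 1 + 0
GCD(327, 196) = 1

Yes, coprime (GCD = 1)


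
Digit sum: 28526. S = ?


2 + 8 + 5 + 2 + 6 = 23


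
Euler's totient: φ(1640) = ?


1640 = 2^3 × 5 × 41
Prime factors: 2, 5, 41
φ(1640) = 1640 × (1-1/2) × (1-1/5) × (1-1/41)
= 1640 × 1/2 × 4/5 × 40/41 = 640

φ(1640) = 640


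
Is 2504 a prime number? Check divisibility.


2504 / 2 = 1252 (exact division)
2504 is NOT prime.

No, 2504 is not prime


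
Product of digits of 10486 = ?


1 × 0 × 4 × 8 × 6 = 0


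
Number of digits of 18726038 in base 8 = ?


18726038 in base 8 = 107336226
Number of digits = 9

9 digits (base 8)


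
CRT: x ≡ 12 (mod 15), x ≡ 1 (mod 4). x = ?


M = 15*4 = 60
M1 = M/15 = 4, M2 = M/4 = 15
M1^(-1) mod 15 = 4, M2^(-1) mod 4 = 3
x = 12*4*4 + 1*15*3 = 237
237 mod 60 = 57
Check: 57 mod 15 = 12 ✓, 57 mod 4 = 1 ✓

x ≡ 57 (mod 60)


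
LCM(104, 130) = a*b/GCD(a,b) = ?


GCD(104, 130) = 26
LCM = 104*130/26 = 13520/26 = 520

LCM = 520


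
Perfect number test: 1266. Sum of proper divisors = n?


Proper divisors of 1266: 1, 2, 3, 6, 211, 422, 633
Sum = 1 + 2 + 3 + 6 + 211 + 422 + 633 = 1278

No, 1266 is not perfect (1278 ≠ 1266)


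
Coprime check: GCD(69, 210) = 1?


Euclidean algorithm:
210 = 3 * 69 + 3
69 = 23 * 3 + 0
GCD(69, 210) = 3

No, not coprime (GCD = 3)


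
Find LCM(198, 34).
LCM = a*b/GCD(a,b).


GCD(198, 34) = 2
LCM = 198*34/2 = 6732/2 = 3366

LCM = 3366


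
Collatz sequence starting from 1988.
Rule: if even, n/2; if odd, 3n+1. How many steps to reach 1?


1988 → 994 → 497 → 1492 → 746 → 373 → 1120 → 560 → 280 → 140 → 70 → 35 → 106 → 53 → 160 → 80 → 40 → 20 → 10 → 5 → 16 → 8 → 4 → 2 → 1
Total steps = 24

24 steps


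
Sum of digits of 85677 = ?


8 + 5 + 6 + 7 + 7 = 33


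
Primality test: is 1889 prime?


Check divisors up to sqrt(1889) = 43.4626
No divisors found.
1889 is prime.

Yes, 1889 is prime


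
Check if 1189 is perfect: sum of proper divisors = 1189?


Proper divisors of 1189: 1, 29, 41
Sum = 1 + 29 + 41 = 71

No, 1189 is not perfect (71 ≠ 1189)


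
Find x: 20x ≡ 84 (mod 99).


GCD(20, 99) = 1, unique solution
a^(-1) mod 99 = 5
x = 5 * 84 mod 99 = 24

x ≡ 24 (mod 99)


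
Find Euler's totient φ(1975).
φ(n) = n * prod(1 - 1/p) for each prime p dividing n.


1975 = 5^2 × 79
Prime factors: 5, 79
φ(1975) = 1975 × (1-1/5) × (1-1/79)
= 1975 × 4/5 × 78/79 = 1560

φ(1975) = 1560


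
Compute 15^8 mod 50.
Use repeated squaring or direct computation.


15^1 mod 50 = 15
15^2 mod 50 = 25
15^3 mod 50 = 25
15^4 mod 50 = 25
15^5 mod 50 = 25
15^6 mod 50 = 25
15^7 mod 50 = 25
15^8 mod 50 = 25


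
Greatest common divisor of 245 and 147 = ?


245 = 1 * 147 + 98
147 = 1 * 98 + 49
98 = 2 * 49 + 0
GCD = 49


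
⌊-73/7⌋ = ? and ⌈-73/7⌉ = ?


-73/7 = -10.4286
floor = -11
ceil = -10

floor = -11, ceil = -10


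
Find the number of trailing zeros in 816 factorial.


floor(816/5) = 163
floor(816/25) = 32
floor(816/125) = 6
floor(816/625) = 1
Total = 202

202 trailing zeros


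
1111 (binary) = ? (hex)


1111 (base 2) = 15 (decimal)
15 (decimal) = F (base 16)


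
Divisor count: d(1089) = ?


1089 = 3^2 × 11^2
d(1089) = (2+1) × (2+1) = 9

9 divisors


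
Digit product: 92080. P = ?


9 × 2 × 0 × 8 × 0 = 0


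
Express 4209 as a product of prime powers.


4209 / 3 = 1403
1403 / 23 = 61
61 / 61 = 1
4209 = 3 × 23 × 61


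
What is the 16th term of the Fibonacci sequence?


Sequence: 1, 1, 2, 3, 5, 8, 13, 21, 34, 55, 89, 144, 233, 377, 610, 987
F(16) = 987


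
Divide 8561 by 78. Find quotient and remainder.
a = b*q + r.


8561 = 78 * 109 + 59
Check: 8502 + 59 = 8561

q = 109, r = 59


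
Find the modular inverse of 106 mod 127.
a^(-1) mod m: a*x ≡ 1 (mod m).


Use the extended Euclidean algorithm on (127, 106); each row r = 127*s + 106*t:
r=127, s=1, t=0
r=106, s=0, t=1
q=1: r=21, s=1, t=-1   [127*(1) + 106*(-1) = 21]
q=5: r=1, s=-5, t=6   [127*(-5) + 106*(6) = 1]
q=21: r=0, s=106, t=-127   [127*(106) + 106*(-127) = 0]
GCD = 1 with t = 6, so 106*(6) ≡ 1 (mod 127)
Inverse = 6 mod 127 = 6
Check: 106 * 6 = 636 ≡ 1 (mod 127)

106^(-1) ≡ 6 (mod 127)


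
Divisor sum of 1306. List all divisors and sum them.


Divisors of 1306: 1, 2, 653, 1306
Sum = 1 + 2 + 653 + 1306 = 1962

σ(1306) = 1962


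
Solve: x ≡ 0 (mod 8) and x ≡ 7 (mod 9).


M = 8*9 = 72
M1 = M/8 = 9, M2 = M/9 = 8
M1^(-1) mod 8 = 1, M2^(-1) mod 9 = 8
x = 0*9*1 + 7*8*8 = 448
448 mod 72 = 16
Check: 16 mod 8 = 0 ✓, 16 mod 9 = 7 ✓

x ≡ 16 (mod 72)


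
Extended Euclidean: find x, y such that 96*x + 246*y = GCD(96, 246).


Tabular extended Euclidean (each row: r = 96*s + 246*t):
r=96, s=1, t=0
r=246, s=0, t=1
q=0: r=96, s=1, t=0   [96*(1) + 246*(0) = 96]
q=2: r=54, s=-2, t=1   [96*(-2) + 246*(1) = 54]
q=1: r=42, s=3, t=-1   [96*(3) + 246*(-1) = 42]
q=1: r=12, s=-5, t=2   [96*(-5) + 246*(2) = 12]
q=3: r=6, s=18, t=-7   [96*(18) + 246*(-7) = 6]
q=2: r=0, s=-41, t=16   [96*(-41) + 246*(16) = 0]
GCD = 6; from the row with r=6: x=18, y=-7
Check: 96*(18) + 246*(-7) = 1728 - 1722 = 6

GCD = 6, x = 18, y = -7


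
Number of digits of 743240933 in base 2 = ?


743240933 in base 2 = 101100010011001111010011100101
Number of digits = 30

30 digits (base 2)


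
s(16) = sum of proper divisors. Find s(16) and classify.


Proper divisors: 1, 2, 4, 8
Sum = 1 + 2 + 4 + 8 = 15
15 < 16 → deficient

s(16) = 15 (deficient)


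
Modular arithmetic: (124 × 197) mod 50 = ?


124 × 197 = 24428
24428 mod 50 = 28


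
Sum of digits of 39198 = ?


3 + 9 + 1 + 9 + 8 = 30


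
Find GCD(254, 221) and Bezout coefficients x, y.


Tabular extended Euclidean (each row: r = 254*s + 221*t):
r=254, s=1, t=0
r=221, s=0, t=1
q=1: r=33, s=1, t=-1   [254*(1) + 221*(-1) = 33]
q=6: r=23, s=-6, t=7   [254*(-6) + 221*(7) = 23]
q=1: r=10, s=7, t=-8   [254*(7) + 221*(-8) = 10]
q=2: r=3, s=-20, t=23   [254*(-20) + 221*(23) = 3]
q=3: r=1, s=67, t=-77   [254*(67) + 221*(-77) = 1]
q=3: r=0, s=-221, t=254   [254*(-221) + 221*(254) = 0]
GCD = 1; from the row with r=1: x=67, y=-77
Check: 254*(67) + 221*(-77) = 17018 - 17017 = 1

GCD = 1, x = 67, y = -77


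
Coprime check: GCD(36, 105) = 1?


Euclidean algorithm:
105 = 2 * 36 + 33
36 = 1 * 33 + 3
33 = 11 * 3 + 0
GCD(36, 105) = 3

No, not coprime (GCD = 3)


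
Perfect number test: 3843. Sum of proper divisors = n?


Proper divisors of 3843: 1, 3, 7, 9, 21, 61, 63, 183, 427, 549, 1281
Sum = 1 + 3 + 7 + 9 + 21 + 61 + 63 + 183 + 427 + 549 + 1281 = 2605

No, 3843 is not perfect (2605 ≠ 3843)


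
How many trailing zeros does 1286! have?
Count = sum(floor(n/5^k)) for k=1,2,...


floor(1286/5) = 257
floor(1286/25) = 51
floor(1286/125) = 10
floor(1286/625) = 2
Total = 320

320 trailing zeros


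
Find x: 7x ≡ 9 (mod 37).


GCD(7, 37) = 1, unique solution
a^(-1) mod 37 = 16
x = 16 * 9 mod 37 = 33

x ≡ 33 (mod 37)


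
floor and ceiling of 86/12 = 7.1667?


86/12 = 7.1667
floor = 7
ceil = 8

floor = 7, ceil = 8


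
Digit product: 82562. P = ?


8 × 2 × 5 × 6 × 2 = 960


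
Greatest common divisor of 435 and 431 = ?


435 = 1 * 431 + 4
431 = 107 * 4 + 3
4 = 1 * 3 + 1
3 = 3 * 1 + 0
GCD = 1


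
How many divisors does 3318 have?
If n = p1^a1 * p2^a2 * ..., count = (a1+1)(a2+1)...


3318 = 2^1 × 3^1 × 7^1 × 79^1
d(3318) = (1+1) × (1+1) × (1+1) × (1+1) = 16

16 divisors


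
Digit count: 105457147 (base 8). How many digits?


105457147 in base 8 = 622222773
Number of digits = 9

9 digits (base 8)


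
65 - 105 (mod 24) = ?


65 - 105 = -40
-40 mod 24 = 8


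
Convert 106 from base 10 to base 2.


106 (base 10) = 106 (decimal)
106 (decimal) = 1101010 (base 2)


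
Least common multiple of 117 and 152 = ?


GCD(117, 152) = 1
LCM = 117*152/1 = 17784/1 = 17784

LCM = 17784


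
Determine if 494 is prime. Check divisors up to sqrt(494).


494 / 2 = 247 (exact division)
494 is NOT prime.

No, 494 is not prime


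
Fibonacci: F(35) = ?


Sequence: 1, 1, 2, 3, 5, 8, 13, 21, 34, 55, 89, 144, 233, 377, 610, 987, 1597, 2584, 4181, 6765, 10946, 17711, 28657, 46368, 75025, 121393, 196418, 317811, 514229, 832040, 1346269, 2178309, 3524578, 5702887, 9227465
F(35) = 9227465


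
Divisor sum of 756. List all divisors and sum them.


Divisors of 756: 1, 2, 3, 4, 6, 7, 9, 12, 14, 18, 21, 27, 28, 36, 42, 54, 63, 84, 108, 126, 189, 252, 378, 756
Sum = 1 + 2 + 3 + 4 + 6 + 7 + 9 + 12 + 14 + 18 + 21 + 27 + 28 + 36 + 42 + 54 + 63 + 84 + 108 + 126 + 189 + 252 + 378 + 756 = 2240

σ(756) = 2240


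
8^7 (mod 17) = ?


8^1 mod 17 = 8
8^2 mod 17 = 13
8^3 mod 17 = 2
8^4 mod 17 = 16
8^5 mod 17 = 9
8^6 mod 17 = 4
8^7 mod 17 = 15


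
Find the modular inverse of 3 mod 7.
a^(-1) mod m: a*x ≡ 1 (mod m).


Use the extended Euclidean algorithm on (7, 3); each row r = 7*s + 3*t:
r=7, s=1, t=0
r=3, s=0, t=1
q=2: r=1, s=1, t=-2   [7*(1) + 3*(-2) = 1]
q=3: r=0, s=-3, t=7   [7*(-3) + 3*(7) = 0]
GCD = 1 with t = -2, so 3*(-2) ≡ 1 (mod 7)
Inverse = -2 mod 7 = 5
Check: 3 * 5 = 15 ≡ 1 (mod 7)

3^(-1) ≡ 5 (mod 7)


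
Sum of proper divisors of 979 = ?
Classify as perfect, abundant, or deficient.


Proper divisors: 1, 11, 89
Sum = 1 + 11 + 89 = 101
101 < 979 → deficient

s(979) = 101 (deficient)


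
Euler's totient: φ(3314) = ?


3314 = 2 × 1657
Prime factors: 2, 1657
φ(3314) = 3314 × (1-1/2) × (1-1/1657)
= 3314 × 1/2 × 1656/1657 = 1656

φ(3314) = 1656


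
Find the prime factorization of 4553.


4553 / 29 = 157
157 / 157 = 1
4553 = 29 × 157


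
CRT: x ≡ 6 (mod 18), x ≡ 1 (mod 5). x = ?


M = 18*5 = 90
M1 = M/18 = 5, M2 = M/5 = 18
M1^(-1) mod 18 = 11, M2^(-1) mod 5 = 2
x = 6*5*11 + 1*18*2 = 366
366 mod 90 = 6
Check: 6 mod 18 = 6 ✓, 6 mod 5 = 1 ✓

x ≡ 6 (mod 90)


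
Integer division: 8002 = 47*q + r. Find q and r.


8002 = 47 * 170 + 12
Check: 7990 + 12 = 8002

q = 170, r = 12


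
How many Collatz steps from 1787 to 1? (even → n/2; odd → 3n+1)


1787 → 5362 → 2681 → 8044 → 4022 → 2011 → 6034 → 3017 → 9052 → 4526 → 2263 → 6790 → 3395 → 10186 → 5093 → 15280 → 7640 → 3820 → 1910 → 955 → 2866 → 1433 → 4300 → 2150 → 1075 → 3226 → 1613 → 4840 → 2420 → 1210 → 605 → 1816 → 908 → 454 → 227 → 682 → 341 → 1024 → 512 → 256 → 128 → 64 → 32 → 16 → 8 → 4 → 2 → 1
Total steps = 47

47 steps


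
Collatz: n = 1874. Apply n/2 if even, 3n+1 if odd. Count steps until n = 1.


1874 → 937 → 2812 → 1406 → 703 → 2110 → 1055 → 3166 → 1583 → 4750 → 2375 → 7126 → 3563 → 10690 → 5345 → 16036 → 8018 → 4009 → 12028 → 6014 → 3007 → 9022 → 4511 → 13534 → 6767 → 20302 → 10151 → 30454 → 15227 → 45682 → 22841 → 68524 → 34262 → 17131 → 51394 → 25697 → 77092 → 38546 → 19273 → 57820 → 28910 → 14455 → 43366 → 21683 → 65050 → 32525 → 97576 → 48788 → 24394 → 12197 → 36592 → 18296 → 9148 → 4574 → 2287 → 6862 → 3431 → 10294 → 5147 → 15442 → 7721 → 23164 → 11582 → 5791 → 17374 → 8687 → 26062 → 13031 → 39094 → 19547 → 58642 → 29321 → 87964 → 43982 → 21991 → 65974 → 32987 → 98962 → 49481 → 148444 → 74222 → 37111 → 111334 → 55667 → 167002 → 83501 → 250504 → 125252 → 62626 → 31313 → 93940 → 46970 → 23485 → 70456 → 35228 → 17614 → 8807 → 26422 → 13211 → 39634 → 19817 → 59452 → 29726 → 14863 → 44590 → 22295 → 66886 → 33443 → 100330 → 50165 → 150496 → 75248 → 37624 → 18812 → 9406 → 4703 → 14110 → 7055 → 21166 → 10583 → 31750 → 15875 → 47626 → 23813 → 71440 → 35720 → 17860 → 8930 → 4465 → 13396 → 6698 → 3349 → 10048 → 5024 → 2512 → 1256 → 628 → 314 → 157 → 472 → 236 → 118 → 59 → 178 → 89 → 268 → 134 → 67 → 202 → 101 → 304 → 152 → 76 → 38 → 19 → 58 → 29 → 88 → 44 → 22 → 11 → 34 → 17 → 52 → 26 → 13 → 40 → 20 → 10 → 5 → 16 → 8 → 4 → 2 → 1
Total steps = 174

174 steps


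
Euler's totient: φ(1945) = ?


1945 = 5 × 389
Prime factors: 5, 389
φ(1945) = 1945 × (1-1/5) × (1-1/389)
= 1945 × 4/5 × 388/389 = 1552

φ(1945) = 1552


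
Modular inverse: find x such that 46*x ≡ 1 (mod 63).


Use the extended Euclidean algorithm on (63, 46); each row r = 63*s + 46*t:
r=63, s=1, t=0
r=46, s=0, t=1
q=1: r=17, s=1, t=-1   [63*(1) + 46*(-1) = 17]
q=2: r=12, s=-2, t=3   [63*(-2) + 46*(3) = 12]
q=1: r=5, s=3, t=-4   [63*(3) + 46*(-4) = 5]
q=2: r=2, s=-8, t=11   [63*(-8) + 46*(11) = 2]
q=2: r=1, s=19, t=-26   [63*(19) + 46*(-26) = 1]
q=2: r=0, s=-46, t=63   [63*(-46) + 46*(63) = 0]
GCD = 1 with t = -26, so 46*(-26) ≡ 1 (mod 63)
Inverse = -26 mod 63 = 37
Check: 46 * 37 = 1702 ≡ 1 (mod 63)

46^(-1) ≡ 37 (mod 63)


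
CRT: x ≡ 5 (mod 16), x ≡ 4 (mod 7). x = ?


M = 16*7 = 112
M1 = M/16 = 7, M2 = M/7 = 16
M1^(-1) mod 16 = 7, M2^(-1) mod 7 = 4
x = 5*7*7 + 4*16*4 = 501
501 mod 112 = 53
Check: 53 mod 16 = 5 ✓, 53 mod 7 = 4 ✓

x ≡ 53 (mod 112)


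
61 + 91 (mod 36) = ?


61 + 91 = 152
152 mod 36 = 8


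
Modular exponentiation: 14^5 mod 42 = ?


14^1 mod 42 = 14
14^2 mod 42 = 28
14^3 mod 42 = 14
14^4 mod 42 = 28
14^5 mod 42 = 14


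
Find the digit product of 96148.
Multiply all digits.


9 × 6 × 1 × 4 × 8 = 1728


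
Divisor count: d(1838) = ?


1838 = 2^1 × 919^1
d(1838) = (1+1) × (1+1) = 4

4 divisors


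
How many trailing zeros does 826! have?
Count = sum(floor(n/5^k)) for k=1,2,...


floor(826/5) = 165
floor(826/25) = 33
floor(826/125) = 6
floor(826/625) = 1
Total = 205

205 trailing zeros


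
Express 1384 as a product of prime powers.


1384 / 2 = 692
692 / 2 = 346
346 / 2 = 173
173 / 173 = 1
1384 = 2^3 × 173


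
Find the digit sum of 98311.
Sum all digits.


9 + 8 + 3 + 1 + 1 = 22


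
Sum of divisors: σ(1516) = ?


Divisors of 1516: 1, 2, 4, 379, 758, 1516
Sum = 1 + 2 + 4 + 379 + 758 + 1516 = 2660

σ(1516) = 2660


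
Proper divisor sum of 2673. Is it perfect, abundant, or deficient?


Proper divisors: 1, 3, 9, 11, 27, 33, 81, 99, 243, 297, 891
Sum = 1 + 3 + 9 + 11 + 27 + 33 + 81 + 99 + 243 + 297 + 891 = 1695
1695 < 2673 → deficient

s(2673) = 1695 (deficient)


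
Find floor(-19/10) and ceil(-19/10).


-19/10 = -1.9000
floor = -2
ceil = -1

floor = -2, ceil = -1


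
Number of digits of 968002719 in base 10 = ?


968002719 has 9 digits in base 10
floor(log10(968002719)) + 1 = floor(8.9859) + 1 = 9

9 digits (base 10)


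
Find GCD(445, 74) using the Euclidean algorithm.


445 = 6 * 74 + 1
74 = 74 * 1 + 0
GCD = 1


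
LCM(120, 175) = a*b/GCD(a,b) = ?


GCD(120, 175) = 5
LCM = 120*175/5 = 21000/5 = 4200

LCM = 4200


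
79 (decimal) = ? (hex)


79 (base 10) = 79 (decimal)
79 (decimal) = 4F (base 16)


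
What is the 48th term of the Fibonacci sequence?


Sequence: 1, 1, 2, 3, 5, 8, 13, 21, 34, 55, 89, 144, 233, 377, 610, 987, 1597, 2584, 4181, 6765, 10946, 17711, 28657, 46368, 75025, 121393, 196418, 317811, 514229, 832040, 1346269, 2178309, 3524578, 5702887, 9227465, 14930352, 24157817, 39088169, 63245986, 102334155, 165580141, 267914296, 433494437, 701408733, 1134903170, 1836311903, 2971215073, 4807526976
F(48) = 4807526976


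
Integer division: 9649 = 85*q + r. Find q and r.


9649 = 85 * 113 + 44
Check: 9605 + 44 = 9649

q = 113, r = 44


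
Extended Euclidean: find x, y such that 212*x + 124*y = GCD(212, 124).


Tabular extended Euclidean (each row: r = 212*s + 124*t):
r=212, s=1, t=0
r=124, s=0, t=1
q=1: r=88, s=1, t=-1   [212*(1) + 124*(-1) = 88]
q=1: r=36, s=-1, t=2   [212*(-1) + 124*(2) = 36]
q=2: r=16, s=3, t=-5   [212*(3) + 124*(-5) = 16]
q=2: r=4, s=-7, t=12   [212*(-7) + 124*(12) = 4]
q=4: r=0, s=31, t=-53   [212*(31) + 124*(-53) = 0]
GCD = 4; from the row with r=4: x=-7, y=12
Check: 212*(-7) + 124*(12) = -1484 + 1488 = 4

GCD = 4, x = -7, y = 12


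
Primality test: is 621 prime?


621 / 3 = 207 (exact division)
621 is NOT prime.

No, 621 is not prime


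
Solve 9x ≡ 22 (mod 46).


GCD(9, 46) = 1, unique solution
a^(-1) mod 46 = 41
x = 41 * 22 mod 46 = 28

x ≡ 28 (mod 46)


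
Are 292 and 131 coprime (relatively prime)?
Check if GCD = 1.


Euclidean algorithm:
292 = 2 * 131 + 30
131 = 4 * 30 + 11
30 = 2 * 11 + 8
11 = 1 * 8 + 3
8 = 2 * 3 + 2
3 = 1 * 2 + 1
2 = 2 * 1 + 0
GCD(292, 131) = 1

Yes, coprime (GCD = 1)


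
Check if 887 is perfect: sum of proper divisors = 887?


Proper divisors of 887: 1
Sum = 1 = 1

No, 887 is not perfect (1 ≠ 887)


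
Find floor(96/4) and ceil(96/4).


96/4 = 24.0000
floor = 24
ceil = 24

floor = 24, ceil = 24


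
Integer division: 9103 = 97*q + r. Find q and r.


9103 = 97 * 93 + 82
Check: 9021 + 82 = 9103

q = 93, r = 82


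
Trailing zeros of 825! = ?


floor(825/5) = 165
floor(825/25) = 33
floor(825/125) = 6
floor(825/625) = 1
Total = 205

205 trailing zeros


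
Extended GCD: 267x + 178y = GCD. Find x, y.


Tabular extended Euclidean (each row: r = 267*s + 178*t):
r=267, s=1, t=0
r=178, s=0, t=1
q=1: r=89, s=1, t=-1   [267*(1) + 178*(-1) = 89]
q=2: r=0, s=-2, t=3   [267*(-2) + 178*(3) = 0]
GCD = 89; from the row with r=89: x=1, y=-1
Check: 267*(1) + 178*(-1) = 267 - 178 = 89

GCD = 89, x = 1, y = -1


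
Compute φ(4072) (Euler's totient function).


4072 = 2^3 × 509
Prime factors: 2, 509
φ(4072) = 4072 × (1-1/2) × (1-1/509)
= 4072 × 1/2 × 508/509 = 2032

φ(4072) = 2032


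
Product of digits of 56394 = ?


5 × 6 × 3 × 9 × 4 = 3240


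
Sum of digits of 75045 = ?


7 + 5 + 0 + 4 + 5 = 21


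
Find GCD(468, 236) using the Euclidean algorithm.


468 = 1 * 236 + 232
236 = 1 * 232 + 4
232 = 58 * 4 + 0
GCD = 4


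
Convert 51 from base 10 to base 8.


51 (base 10) = 51 (decimal)
51 (decimal) = 63 (base 8)


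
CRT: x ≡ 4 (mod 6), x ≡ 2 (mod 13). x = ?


M = 6*13 = 78
M1 = M/6 = 13, M2 = M/13 = 6
M1^(-1) mod 6 = 1, M2^(-1) mod 13 = 11
x = 4*13*1 + 2*6*11 = 184
184 mod 78 = 28
Check: 28 mod 6 = 4 ✓, 28 mod 13 = 2 ✓

x ≡ 28 (mod 78)


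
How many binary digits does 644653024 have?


644653024 in base 2 = 100110011011001001111111100000
Number of digits = 30

30 digits (base 2)


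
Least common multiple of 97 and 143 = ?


GCD(97, 143) = 1
LCM = 97*143/1 = 13871/1 = 13871

LCM = 13871


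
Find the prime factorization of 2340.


2340 / 2 = 1170
1170 / 2 = 585
585 / 3 = 195
195 / 3 = 65
65 / 5 = 13
13 / 13 = 1
2340 = 2^2 × 3^2 × 5 × 13


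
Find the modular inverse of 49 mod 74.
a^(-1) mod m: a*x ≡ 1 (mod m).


Use the extended Euclidean algorithm on (74, 49); each row r = 74*s + 49*t:
r=74, s=1, t=0
r=49, s=0, t=1
q=1: r=25, s=1, t=-1   [74*(1) + 49*(-1) = 25]
q=1: r=24, s=-1, t=2   [74*(-1) + 49*(2) = 24]
q=1: r=1, s=2, t=-3   [74*(2) + 49*(-3) = 1]
q=24: r=0, s=-49, t=74   [74*(-49) + 49*(74) = 0]
GCD = 1 with t = -3, so 49*(-3) ≡ 1 (mod 74)
Inverse = -3 mod 74 = 71
Check: 49 * 71 = 3479 ≡ 1 (mod 74)

49^(-1) ≡ 71 (mod 74)


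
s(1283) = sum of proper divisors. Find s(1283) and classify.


Proper divisors: 1
Sum = 1 = 1
1 < 1283 → deficient

s(1283) = 1 (deficient)


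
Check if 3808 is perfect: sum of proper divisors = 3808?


Proper divisors of 3808: 1, 2, 4, 7, 8, 14, 16, 17, 28, 32, 34, 56, 68, 112, 119, 136, 224, 238, 272, 476, 544, 952, 1904
Sum = 1 + 2 + 4 + 7 + 8 + 14 + 16 + 17 + 28 + 32 + 34 + 56 + 68 + 112 + 119 + 136 + 224 + 238 + 272 + 476 + 544 + 952 + 1904 = 5264

No, 3808 is not perfect (5264 ≠ 3808)


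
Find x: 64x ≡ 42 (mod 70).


GCD(64, 70) = 2 divides 42
Divide: 32x ≡ 21 (mod 35)
x ≡ 28 (mod 35)


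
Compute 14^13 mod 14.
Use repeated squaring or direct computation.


14^1 mod 14 = 0
14^2 mod 14 = 0
14^3 mod 14 = 0
14^4 mod 14 = 0
14^5 mod 14 = 0
14^6 mod 14 = 0
14^7 mod 14 = 0
14^8 mod 14 = 0
14^9 mod 14 = 0
14^10 mod 14 = 0
14^11 mod 14 = 0
14^12 mod 14 = 0
14^13 mod 14 = 0


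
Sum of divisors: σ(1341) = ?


Divisors of 1341: 1, 3, 9, 149, 447, 1341
Sum = 1 + 3 + 9 + 149 + 447 + 1341 = 1950

σ(1341) = 1950


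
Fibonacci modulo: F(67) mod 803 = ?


F(k) mod 803 for k=1..67:
1, 1, 2, 3, 5, 8, 13, 21, 34, 55, 89, 144, 233, 377, 610, 184, 794, 175, 166, 341, 507, 45, 552, 597, 346, 140, 486, 626, 309, 132, 441, 573, 211, 784, 192, 173, 365, 538, 100, 638, 738, 573, 508, 278, 786, 261, 244, 505, 749, 451, 397, 45, 442, 487, 126, 613, 739, 549, 485, 231, 716, 144, 57, 201, 258, 459, 717
F(67) mod 803 = 717


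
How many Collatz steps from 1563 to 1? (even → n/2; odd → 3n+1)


1563 → 4690 → 2345 → 7036 → 3518 → 1759 → 5278 → 2639 → 7918 → 3959 → 11878 → 5939 → 17818 → 8909 → 26728 → 13364 → 6682 → 3341 → 10024 → 5012 → 2506 → 1253 → 3760 → 1880 → 940 → 470 → 235 → 706 → 353 → 1060 → 530 → 265 → 796 → 398 → 199 → 598 → 299 → 898 → 449 → 1348 → 674 → 337 → 1012 → 506 → 253 → 760 → 380 → 190 → 95 → 286 → 143 → 430 → 215 → 646 → 323 → 970 → 485 → 1456 → 728 → 364 → 182 → 91 → 274 → 137 → 412 → 206 → 103 → 310 → 155 → 466 → 233 → 700 → 350 → 175 → 526 → 263 → 790 → 395 → 1186 → 593 → 1780 → 890 → 445 → 1336 → 668 → 334 → 167 → 502 → 251 → 754 → 377 → 1132 → 566 → 283 → 850 → 425 → 1276 → 638 → 319 → 958 → 479 → 1438 → 719 → 2158 → 1079 → 3238 → 1619 → 4858 → 2429 → 7288 → 3644 → 1822 → 911 → 2734 → 1367 → 4102 → 2051 → 6154 → 3077 → 9232 → 4616 → 2308 → 1154 → 577 → 1732 → 866 → 433 → 1300 → 650 → 325 → 976 → 488 → 244 → 122 → 61 → 184 → 92 → 46 → 23 → 70 → 35 → 106 → 53 → 160 → 80 → 40 → 20 → 10 → 5 → 16 → 8 → 4 → 2 → 1
Total steps = 153

153 steps


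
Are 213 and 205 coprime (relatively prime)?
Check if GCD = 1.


Euclidean algorithm:
213 = 1 * 205 + 8
205 = 25 * 8 + 5
8 = 1 * 5 + 3
5 = 1 * 3 + 2
3 = 1 * 2 + 1
2 = 2 * 1 + 0
GCD(213, 205) = 1

Yes, coprime (GCD = 1)


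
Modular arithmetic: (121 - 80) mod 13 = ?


121 - 80 = 41
41 mod 13 = 2


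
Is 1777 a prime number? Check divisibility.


Check divisors up to sqrt(1777) = 42.1545
No divisors found.
1777 is prime.

Yes, 1777 is prime


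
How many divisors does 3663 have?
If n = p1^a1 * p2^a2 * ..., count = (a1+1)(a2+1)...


3663 = 3^2 × 11^1 × 37^1
d(3663) = (2+1) × (1+1) × (1+1) = 12

12 divisors


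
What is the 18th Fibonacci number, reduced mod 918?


F(k) mod 918 for k=1..18:
1, 1, 2, 3, 5, 8, 13, 21, 34, 55, 89, 144, 233, 377, 610, 69, 679, 748
F(18) mod 918 = 748


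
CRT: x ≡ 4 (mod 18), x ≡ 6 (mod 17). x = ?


M = 18*17 = 306
M1 = M/18 = 17, M2 = M/17 = 18
M1^(-1) mod 18 = 17, M2^(-1) mod 17 = 1
x = 4*17*17 + 6*18*1 = 1264
1264 mod 306 = 40
Check: 40 mod 18 = 4 ✓, 40 mod 17 = 6 ✓

x ≡ 40 (mod 306)


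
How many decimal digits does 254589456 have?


254589456 has 9 digits in base 10
floor(log10(254589456)) + 1 = floor(8.4058) + 1 = 9

9 digits (base 10)


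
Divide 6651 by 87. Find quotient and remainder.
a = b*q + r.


6651 = 87 * 76 + 39
Check: 6612 + 39 = 6651

q = 76, r = 39


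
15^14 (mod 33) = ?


15^1 mod 33 = 15
15^2 mod 33 = 27
15^3 mod 33 = 9
15^4 mod 33 = 3
15^5 mod 33 = 12
15^6 mod 33 = 15
15^7 mod 33 = 27
15^8 mod 33 = 9
15^9 mod 33 = 3
15^10 mod 33 = 12
15^11 mod 33 = 15
15^12 mod 33 = 27
15^13 mod 33 = 9
15^14 mod 33 = 3


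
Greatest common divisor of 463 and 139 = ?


463 = 3 * 139 + 46
139 = 3 * 46 + 1
46 = 46 * 1 + 0
GCD = 1
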